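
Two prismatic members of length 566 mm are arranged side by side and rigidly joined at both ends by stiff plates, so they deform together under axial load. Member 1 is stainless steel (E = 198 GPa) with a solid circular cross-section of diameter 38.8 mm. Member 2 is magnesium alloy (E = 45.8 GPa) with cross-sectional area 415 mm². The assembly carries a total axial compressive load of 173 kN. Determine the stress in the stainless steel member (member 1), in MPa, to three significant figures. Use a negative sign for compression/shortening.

-135 MPa

A_1 = 1182 mm².
Equal strain + equilibrium ⇒ each member carries load in proportion to AE: A₁E₁ = 234100000 N, A₂E₂ = 19010000 N, ΣAE = 253100000 N.
σ₁ = P·E₁/ΣAE = -173000·198000/253100000 = -135.3 MPa.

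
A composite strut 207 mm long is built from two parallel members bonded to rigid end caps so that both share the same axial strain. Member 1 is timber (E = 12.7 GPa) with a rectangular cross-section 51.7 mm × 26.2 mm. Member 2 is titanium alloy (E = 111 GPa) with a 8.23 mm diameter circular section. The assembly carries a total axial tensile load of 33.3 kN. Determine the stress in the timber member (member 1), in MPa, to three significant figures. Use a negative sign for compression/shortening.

18.3 MPa

A_1 = 1355 mm².
A_2 = 53.2 mm².
Equal strain + equilibrium ⇒ each member carries load in proportion to AE: A₁E₁ = 17200000 N, A₂E₂ = 5905000 N, ΣAE = 23110000 N.
σ₁ = P·E₁/ΣAE = 33300·12700/23110000 = 18.3 MPa.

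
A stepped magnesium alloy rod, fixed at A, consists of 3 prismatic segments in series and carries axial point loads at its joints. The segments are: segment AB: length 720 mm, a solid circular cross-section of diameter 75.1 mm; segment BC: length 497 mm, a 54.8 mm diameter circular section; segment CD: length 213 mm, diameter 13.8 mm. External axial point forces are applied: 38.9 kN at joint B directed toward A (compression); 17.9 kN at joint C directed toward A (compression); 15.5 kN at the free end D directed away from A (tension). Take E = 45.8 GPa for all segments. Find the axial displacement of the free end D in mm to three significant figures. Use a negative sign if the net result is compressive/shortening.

Internal axial forces (sectioning from the free end, tension +): N_CD = 15.5 kN, N_BC = -2.4 kN, N_AB = -41.3 kN.
A_AB = 4430 mm².
A_BC = 2359 mm².
A_CD = 149.6 mm².
δ_AB = -41300·720/(4430·45800) = -0.1466 mm
δ_BC = -2400·497/(2359·45800) = -0.01104 mm
δ_CD = 15500·213/(149.6·45800) = 0.4819 mm
δ = Σδ_i = 0.3243 mm.

0.324 mm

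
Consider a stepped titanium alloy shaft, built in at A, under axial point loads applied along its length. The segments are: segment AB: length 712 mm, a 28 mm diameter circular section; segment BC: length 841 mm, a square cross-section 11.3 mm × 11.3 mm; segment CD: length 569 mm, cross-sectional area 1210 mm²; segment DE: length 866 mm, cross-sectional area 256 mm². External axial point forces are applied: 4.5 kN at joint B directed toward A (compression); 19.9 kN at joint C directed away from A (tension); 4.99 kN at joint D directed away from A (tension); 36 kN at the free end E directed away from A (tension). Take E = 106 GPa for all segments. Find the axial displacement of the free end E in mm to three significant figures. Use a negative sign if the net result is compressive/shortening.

5.73 mm

Internal axial forces (sectioning from the free end, tension +): N_DE = 36 kN, N_CD = 40.99 kN, N_BC = 60.89 kN, N_AB = 56.39 kN.
A_AB = 615.8 mm².
A_BC = 127.7 mm².
δ_AB = 56390·712/(615.8·106000) = 0.6151 mm
δ_BC = 60890·841/(127.7·106000) = 3.783 mm
δ_CD = 40990·569/(1210·106000) = 0.1818 mm
δ_DE = 36000·866/(256·106000) = 1.149 mm
δ = Σδ_i = 5.729 mm.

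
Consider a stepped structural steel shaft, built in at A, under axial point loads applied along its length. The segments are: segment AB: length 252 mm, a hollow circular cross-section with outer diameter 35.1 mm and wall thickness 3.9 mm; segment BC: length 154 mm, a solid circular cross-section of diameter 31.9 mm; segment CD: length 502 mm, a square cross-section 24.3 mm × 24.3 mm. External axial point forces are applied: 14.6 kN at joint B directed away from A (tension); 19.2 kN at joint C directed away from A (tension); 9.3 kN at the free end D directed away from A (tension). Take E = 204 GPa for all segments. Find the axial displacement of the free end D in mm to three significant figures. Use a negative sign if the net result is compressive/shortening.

0.205 mm

Internal axial forces (sectioning from the free end, tension +): N_CD = 9.3 kN, N_BC = 28.5 kN, N_AB = 43.1 kN.
A_AB = 382.3 mm².
A_BC = 799.2 mm².
A_CD = 590.5 mm².
δ_AB = 43100·252/(382.3·204000) = 0.1393 mm
δ_BC = 28500·154/(799.2·204000) = 0.02692 mm
δ_CD = 9300·502/(590.5·204000) = 0.03876 mm
δ = Σδ_i = 0.205 mm.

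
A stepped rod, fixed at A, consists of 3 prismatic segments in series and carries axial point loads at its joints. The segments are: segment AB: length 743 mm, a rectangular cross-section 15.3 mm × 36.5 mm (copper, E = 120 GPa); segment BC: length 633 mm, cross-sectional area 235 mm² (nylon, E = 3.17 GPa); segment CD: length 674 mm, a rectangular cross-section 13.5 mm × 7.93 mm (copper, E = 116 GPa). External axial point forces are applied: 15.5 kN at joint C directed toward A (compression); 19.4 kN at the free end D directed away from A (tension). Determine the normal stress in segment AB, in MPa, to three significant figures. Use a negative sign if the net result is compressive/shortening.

6.98 MPa

Internal axial forces (sectioning from the free end, tension +): N_CD = 19.4 kN, N_BC = 3.9 kN, N_AB = 3.9 kN.
A_AB = 558.5 mm².
σ_AB = N_AB/A_AB = 3900/558.5 = 6.984 MPa.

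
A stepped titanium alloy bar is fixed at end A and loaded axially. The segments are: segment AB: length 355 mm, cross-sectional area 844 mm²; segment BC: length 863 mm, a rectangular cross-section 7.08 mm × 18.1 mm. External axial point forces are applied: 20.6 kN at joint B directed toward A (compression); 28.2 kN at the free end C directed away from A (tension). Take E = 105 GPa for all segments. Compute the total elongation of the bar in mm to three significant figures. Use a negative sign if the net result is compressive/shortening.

Internal axial forces (sectioning from the free end, tension +): N_BC = 28.2 kN, N_AB = 7.6 kN.
A_BC = 128.1 mm².
δ_AB = 7600·355/(844·105000) = 0.03044 mm
δ_BC = 28200·863/(128.1·105000) = 1.809 mm
δ = Σδ_i = 1.839 mm.

1.84 mm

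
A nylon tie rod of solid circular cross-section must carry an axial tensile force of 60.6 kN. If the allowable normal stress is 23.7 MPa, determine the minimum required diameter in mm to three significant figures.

Required area A ≥ P/σ_allow = 60600/23.7 = 2557 mm².
For a solid circular section, d ≥ √(4A/π) = 57.06 mm.

57.1 mm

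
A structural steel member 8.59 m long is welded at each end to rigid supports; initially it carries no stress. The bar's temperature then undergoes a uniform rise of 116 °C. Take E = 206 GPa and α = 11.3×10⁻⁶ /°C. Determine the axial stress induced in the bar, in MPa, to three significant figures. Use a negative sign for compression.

Free thermal expansion αLΔT = 11.3e-6 · 8590 · 116 = 11.26 mm.
The walls impose strain ε = −(11.26)/8590 = -1.3108e-03; σ = Eε = 206000 · -1.3108e-03 = -270 MPa.

-270 MPa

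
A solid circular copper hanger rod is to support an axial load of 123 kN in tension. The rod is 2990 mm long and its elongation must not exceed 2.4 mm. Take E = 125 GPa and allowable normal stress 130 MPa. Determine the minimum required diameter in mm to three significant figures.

39.5 mm

Required area A ≥ P/σ_allow = 123000/130 = 946.2 mm².
For a solid circular section, d ≥ √(4A/π) = 34.71 mm.
Elongation limit: A ≥ PL/(Eδ_allow) = 123000·2990/(125000·2.4) = 1226 mm² ⇒ d ≥ 39.51 mm.
The elongation limit governs.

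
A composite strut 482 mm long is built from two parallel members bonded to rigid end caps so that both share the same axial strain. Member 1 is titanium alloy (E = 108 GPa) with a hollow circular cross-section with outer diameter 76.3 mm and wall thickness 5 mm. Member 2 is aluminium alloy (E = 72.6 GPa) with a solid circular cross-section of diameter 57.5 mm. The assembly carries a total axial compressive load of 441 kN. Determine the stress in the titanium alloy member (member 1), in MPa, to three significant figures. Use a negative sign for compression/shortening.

-154 MPa

A_1 = 1120 mm².
A_2 = 2597 mm².
Equal strain + equilibrium ⇒ each member carries load in proportion to AE: A₁E₁ = 121000000 N, A₂E₂ = 188500000 N, ΣAE = 309500000 N.
σ₁ = P·E₁/ΣAE = -441000·108000/309500000 = -153.9 MPa.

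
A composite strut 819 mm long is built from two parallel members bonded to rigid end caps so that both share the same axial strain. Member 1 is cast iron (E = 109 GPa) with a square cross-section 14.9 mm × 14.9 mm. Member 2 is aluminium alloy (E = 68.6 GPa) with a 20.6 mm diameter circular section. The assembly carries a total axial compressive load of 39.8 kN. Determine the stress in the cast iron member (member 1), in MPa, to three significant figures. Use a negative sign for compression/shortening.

-92.2 MPa

A_1 = 222 mm².
A_2 = 333.3 mm².
Equal strain + equilibrium ⇒ each member carries load in proportion to AE: A₁E₁ = 24200000 N, A₂E₂ = 22860000 N, ΣAE = 47060000 N.
σ₁ = P·E₁/ΣAE = -39800·109000/47060000 = -92.18 MPa.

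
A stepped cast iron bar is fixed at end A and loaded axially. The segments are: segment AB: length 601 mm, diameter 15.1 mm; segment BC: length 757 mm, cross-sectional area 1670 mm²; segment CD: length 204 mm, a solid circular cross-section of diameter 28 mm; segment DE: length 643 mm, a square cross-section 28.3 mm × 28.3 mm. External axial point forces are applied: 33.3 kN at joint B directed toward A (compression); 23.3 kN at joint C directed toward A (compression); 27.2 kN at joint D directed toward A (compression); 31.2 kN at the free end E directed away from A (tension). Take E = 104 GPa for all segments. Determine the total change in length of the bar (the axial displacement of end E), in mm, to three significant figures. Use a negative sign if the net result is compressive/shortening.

Internal axial forces (sectioning from the free end, tension +): N_DE = 31.2 kN, N_CD = 4 kN, N_BC = -19.3 kN, N_AB = -52.6 kN.
A_AB = 179.1 mm².
A_CD = 615.8 mm².
A_DE = 800.9 mm².
δ_AB = -52600·601/(179.1·104000) = -1.697 mm
δ_BC = -19300·757/(1670·104000) = -0.08412 mm
δ_CD = 4000·204/(615.8·104000) = 0.01274 mm
δ_DE = 31200·643/(800.9·104000) = 0.2409 mm
δ = Σδ_i = -1.528 mm.

-1.53 mm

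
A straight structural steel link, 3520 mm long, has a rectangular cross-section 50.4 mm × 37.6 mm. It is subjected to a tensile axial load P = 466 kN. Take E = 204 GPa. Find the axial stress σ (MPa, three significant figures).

246 MPa

A = 1895 mm².
σ = N/A = 466000/1895 = 245.9 MPa.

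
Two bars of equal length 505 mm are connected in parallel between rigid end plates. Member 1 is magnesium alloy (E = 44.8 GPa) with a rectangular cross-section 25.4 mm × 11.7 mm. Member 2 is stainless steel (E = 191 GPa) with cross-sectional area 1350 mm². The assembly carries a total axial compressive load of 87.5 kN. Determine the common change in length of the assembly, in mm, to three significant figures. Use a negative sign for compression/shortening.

A_1 = 297.2 mm².
Equal strain + equilibrium ⇒ each member carries load in proportion to AE: A₁E₁ = 13310000 N, A₂E₂ = 257800000 N, ΣAE = 271200000 N.
δ = PL/ΣAE = -87500·505/271200000 = -0.163 mm.

-0.163 mm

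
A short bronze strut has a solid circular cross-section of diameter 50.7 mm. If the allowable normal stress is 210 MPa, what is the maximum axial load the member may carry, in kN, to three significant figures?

A = 2019 mm².
P_max = σ_allow · A = 210 · 2019 = 424000 N = 424 kN.

424 kN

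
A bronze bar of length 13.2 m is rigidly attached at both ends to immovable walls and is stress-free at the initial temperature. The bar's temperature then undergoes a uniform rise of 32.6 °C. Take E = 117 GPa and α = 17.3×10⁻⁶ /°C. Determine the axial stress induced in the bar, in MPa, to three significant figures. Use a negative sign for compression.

Free thermal expansion αLΔT = 17.3e-6 · 13200 · 32.6 = 7.445 mm.
The walls impose strain ε = −(7.445)/13200 = -5.6398e-04; σ = Eε = 117000 · -5.6398e-04 = -65.99 MPa.

-66.0 MPa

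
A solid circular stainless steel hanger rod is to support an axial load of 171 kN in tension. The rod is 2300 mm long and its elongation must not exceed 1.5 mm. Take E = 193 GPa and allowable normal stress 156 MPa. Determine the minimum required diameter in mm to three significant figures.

41.6 mm

Required area A ≥ P/σ_allow = 171000/156 = 1096 mm².
For a solid circular section, d ≥ √(4A/π) = 37.36 mm.
Elongation limit: A ≥ PL/(Eδ_allow) = 171000·2300/(193000·1.5) = 1359 mm² ⇒ d ≥ 41.59 mm.
The elongation limit governs.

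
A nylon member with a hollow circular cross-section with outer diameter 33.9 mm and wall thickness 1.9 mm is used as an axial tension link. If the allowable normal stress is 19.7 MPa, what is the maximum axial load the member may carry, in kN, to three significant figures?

3.76 kN

A = 191 mm².
P_max = σ_allow · A = 19.7 · 191 = 3763 N = 3.763 kN.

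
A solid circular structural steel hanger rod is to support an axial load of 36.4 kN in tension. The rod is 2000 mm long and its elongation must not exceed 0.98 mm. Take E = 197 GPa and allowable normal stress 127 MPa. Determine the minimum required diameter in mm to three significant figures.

Required area A ≥ P/σ_allow = 36400/127 = 286.6 mm².
For a solid circular section, d ≥ √(4A/π) = 19.1 mm.
Elongation limit: A ≥ PL/(Eδ_allow) = 36400·2000/(197000·0.98) = 377.1 mm² ⇒ d ≥ 21.91 mm.
The elongation limit governs.

21.9 mm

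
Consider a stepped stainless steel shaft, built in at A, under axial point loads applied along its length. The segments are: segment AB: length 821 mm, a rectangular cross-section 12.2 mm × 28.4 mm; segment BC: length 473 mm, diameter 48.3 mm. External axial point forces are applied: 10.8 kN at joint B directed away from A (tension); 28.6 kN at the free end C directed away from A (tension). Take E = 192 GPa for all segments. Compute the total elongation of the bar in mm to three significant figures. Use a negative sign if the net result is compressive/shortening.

Internal axial forces (sectioning from the free end, tension +): N_BC = 28.6 kN, N_AB = 39.4 kN.
A_AB = 346.5 mm².
A_BC = 1832 mm².
δ_AB = 39400·821/(346.5·192000) = 0.4863 mm
δ_BC = 28600·473/(1832·192000) = 0.03845 mm
δ = Σδ_i = 0.5247 mm.

0.525 mm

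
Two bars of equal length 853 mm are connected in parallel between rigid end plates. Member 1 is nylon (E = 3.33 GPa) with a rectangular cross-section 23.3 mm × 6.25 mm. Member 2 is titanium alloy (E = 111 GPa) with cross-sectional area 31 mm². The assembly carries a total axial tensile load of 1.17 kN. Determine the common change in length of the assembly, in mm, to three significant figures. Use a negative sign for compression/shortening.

0.254 mm

A_1 = 145.6 mm².
Equal strain + equilibrium ⇒ each member carries load in proportion to AE: A₁E₁ = 484900 N, A₂E₂ = 3441000 N, ΣAE = 3926000 N.
δ = PL/ΣAE = 1170·853/3926000 = 0.2542 mm.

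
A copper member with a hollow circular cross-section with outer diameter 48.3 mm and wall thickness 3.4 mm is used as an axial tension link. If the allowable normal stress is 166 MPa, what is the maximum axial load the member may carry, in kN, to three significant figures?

A = 479.6 mm².
P_max = σ_allow · A = 166 · 479.6 = 79610 N = 79.61 kN.

79.6 kN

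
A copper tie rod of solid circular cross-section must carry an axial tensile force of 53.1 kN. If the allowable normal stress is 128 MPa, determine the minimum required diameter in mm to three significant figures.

Required area A ≥ P/σ_allow = 53100/128 = 414.8 mm².
For a solid circular section, d ≥ √(4A/π) = 22.98 mm.

23.0 mm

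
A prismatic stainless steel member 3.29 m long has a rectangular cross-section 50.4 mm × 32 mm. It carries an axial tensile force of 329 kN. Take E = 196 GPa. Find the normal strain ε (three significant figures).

0.00104

A = 1613 mm².
σ = N/A = 204 MPa; ε = σ/E = 204/196000 = 1.041e-03.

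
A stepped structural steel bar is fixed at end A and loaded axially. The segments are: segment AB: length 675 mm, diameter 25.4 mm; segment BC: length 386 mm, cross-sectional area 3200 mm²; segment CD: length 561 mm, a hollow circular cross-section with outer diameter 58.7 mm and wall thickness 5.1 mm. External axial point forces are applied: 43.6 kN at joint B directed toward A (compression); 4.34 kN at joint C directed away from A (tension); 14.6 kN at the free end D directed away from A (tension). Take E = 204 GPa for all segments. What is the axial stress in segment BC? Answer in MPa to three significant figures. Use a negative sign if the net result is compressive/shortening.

5.92 MPa

Internal axial forces (sectioning from the free end, tension +): N_CD = 14.6 kN, N_BC = 18.94 kN, N_AB = -24.66 kN.
σ_BC = N_BC/A_BC = 18940/3200 = 5.919 MPa.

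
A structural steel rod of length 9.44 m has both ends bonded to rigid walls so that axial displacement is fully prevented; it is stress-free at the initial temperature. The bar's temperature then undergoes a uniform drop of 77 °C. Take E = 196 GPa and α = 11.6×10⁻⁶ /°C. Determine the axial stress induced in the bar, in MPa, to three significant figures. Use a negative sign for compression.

Free thermal expansion αLΔT = 11.6e-6 · 9440 · -77 = -8.432 mm.
The walls impose strain ε = −(-8.432)/9440 = 8.9320e-04; σ = Eε = 196000 · 8.9320e-04 = 175.1 MPa.

175 MPa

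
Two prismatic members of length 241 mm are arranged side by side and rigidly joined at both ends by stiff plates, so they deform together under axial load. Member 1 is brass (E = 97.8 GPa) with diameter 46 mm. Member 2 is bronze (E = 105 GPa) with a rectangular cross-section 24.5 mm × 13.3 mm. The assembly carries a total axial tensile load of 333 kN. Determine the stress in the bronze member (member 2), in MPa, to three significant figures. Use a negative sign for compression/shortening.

A_1 = 1662 mm².
A_2 = 325.9 mm².
Equal strain + equilibrium ⇒ each member carries load in proportion to AE: A₁E₁ = 162500000 N, A₂E₂ = 34210000 N, ΣAE = 196700000 N.
σ₂ = P·E₂/ΣAE = 333000·105000/196700000 = 177.7 MPa.

178 MPa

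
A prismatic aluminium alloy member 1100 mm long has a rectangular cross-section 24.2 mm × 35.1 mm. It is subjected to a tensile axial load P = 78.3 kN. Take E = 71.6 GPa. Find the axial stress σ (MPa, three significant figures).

92.2 MPa

A = 849.4 mm².
σ = N/A = 78300/849.4 = 92.18 MPa.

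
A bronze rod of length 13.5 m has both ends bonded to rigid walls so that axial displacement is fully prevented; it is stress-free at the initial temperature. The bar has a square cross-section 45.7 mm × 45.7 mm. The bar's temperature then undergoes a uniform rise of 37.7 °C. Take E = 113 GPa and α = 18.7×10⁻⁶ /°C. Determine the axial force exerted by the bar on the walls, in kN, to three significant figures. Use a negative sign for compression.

-166 kN

Free thermal expansion αLΔT = 18.7e-6 · 13500 · 37.7 = 9.517 mm.
The walls impose strain ε = −(9.517)/13500 = -7.0499e-04; σ = Eε = 113000 · -7.0499e-04 = -79.66 MPa.
Wall reaction R = σ·A = -79.66·2088 = -166400 N = -166.4 kN.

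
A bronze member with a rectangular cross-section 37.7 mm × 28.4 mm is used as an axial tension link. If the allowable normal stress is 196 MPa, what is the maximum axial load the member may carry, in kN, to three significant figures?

A = 1071 mm².
P_max = σ_allow · A = 196 · 1071 = 209900 N = 209.9 kN.

210 kN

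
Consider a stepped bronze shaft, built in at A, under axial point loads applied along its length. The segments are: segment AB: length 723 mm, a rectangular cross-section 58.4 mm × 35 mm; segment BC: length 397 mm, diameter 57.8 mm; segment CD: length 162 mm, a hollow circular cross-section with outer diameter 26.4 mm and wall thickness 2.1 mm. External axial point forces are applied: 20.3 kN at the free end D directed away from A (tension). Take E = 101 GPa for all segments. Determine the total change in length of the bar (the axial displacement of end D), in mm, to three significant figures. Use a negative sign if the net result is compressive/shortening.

0.305 mm

Internal axial forces (sectioning from the free end, tension +): N_CD = 20.3 kN, N_BC = 20.3 kN, N_AB = 20.3 kN.
A_AB = 2044 mm².
A_BC = 2624 mm².
A_CD = 160.3 mm².
δ_AB = 20300·723/(2044·101000) = 0.07109 mm
δ_BC = 20300·397/(2624·101000) = 0.03041 mm
δ_CD = 20300·162/(160.3·101000) = 0.2031 mm
δ = Σδ_i = 0.3046 mm.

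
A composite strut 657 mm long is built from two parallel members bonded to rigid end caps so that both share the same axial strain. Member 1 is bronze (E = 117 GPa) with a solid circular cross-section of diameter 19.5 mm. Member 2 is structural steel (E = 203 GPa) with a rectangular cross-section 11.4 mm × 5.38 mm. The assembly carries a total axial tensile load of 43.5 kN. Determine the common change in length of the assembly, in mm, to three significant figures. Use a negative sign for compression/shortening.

0.603 mm

A_1 = 298.6 mm².
A_2 = 61.33 mm².
Equal strain + equilibrium ⇒ each member carries load in proportion to AE: A₁E₁ = 34940000 N, A₂E₂ = 12450000 N, ΣAE = 47390000 N.
δ = PL/ΣAE = 43500·657/47390000 = 0.603 mm.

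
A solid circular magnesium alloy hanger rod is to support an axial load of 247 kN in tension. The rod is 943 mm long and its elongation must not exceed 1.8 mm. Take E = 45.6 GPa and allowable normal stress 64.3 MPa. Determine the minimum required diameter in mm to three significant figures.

69.9 mm

Required area A ≥ P/σ_allow = 247000/64.3 = 3841 mm².
For a solid circular section, d ≥ √(4A/π) = 69.94 mm.
Elongation limit: A ≥ PL/(Eδ_allow) = 247000·943/(45600·1.8) = 2838 mm² ⇒ d ≥ 60.11 mm.
The stress limit governs.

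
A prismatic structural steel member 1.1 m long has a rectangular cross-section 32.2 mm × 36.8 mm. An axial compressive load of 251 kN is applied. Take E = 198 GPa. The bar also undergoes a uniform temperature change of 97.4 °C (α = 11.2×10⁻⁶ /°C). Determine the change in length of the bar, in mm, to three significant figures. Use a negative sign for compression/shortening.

0.0232 mm

A = 1185 mm².
δ_mech = NL/(AE) = -251000·1100/(1185·198000) = -1.177 mm.
δ_thermal = αLΔT = 11.2e-6·1100·97.4 = 1.2 mm.
δ = δ_mech + δ_thermal = 0.02318 mm.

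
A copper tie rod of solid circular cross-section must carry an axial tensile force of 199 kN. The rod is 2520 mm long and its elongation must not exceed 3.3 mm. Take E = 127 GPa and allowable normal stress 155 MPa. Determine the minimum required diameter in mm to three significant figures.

Required area A ≥ P/σ_allow = 199000/155 = 1284 mm².
For a solid circular section, d ≥ √(4A/π) = 40.43 mm.
Elongation limit: A ≥ PL/(Eδ_allow) = 199000·2520/(127000·3.3) = 1197 mm² ⇒ d ≥ 39.03 mm.
The stress limit governs.

40.4 mm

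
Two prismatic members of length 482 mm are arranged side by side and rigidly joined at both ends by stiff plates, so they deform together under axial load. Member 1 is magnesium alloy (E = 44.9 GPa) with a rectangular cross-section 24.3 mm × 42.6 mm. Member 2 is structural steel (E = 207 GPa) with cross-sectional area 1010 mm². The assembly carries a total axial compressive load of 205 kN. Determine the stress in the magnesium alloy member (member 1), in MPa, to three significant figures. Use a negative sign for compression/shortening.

-36.0 MPa

A_1 = 1035 mm².
Equal strain + equilibrium ⇒ each member carries load in proportion to AE: A₁E₁ = 46480000 N, A₂E₂ = 209100000 N, ΣAE = 255500000 N.
σ₁ = P·E₁/ΣAE = -205000·44900/255500000 = -36.02 MPa.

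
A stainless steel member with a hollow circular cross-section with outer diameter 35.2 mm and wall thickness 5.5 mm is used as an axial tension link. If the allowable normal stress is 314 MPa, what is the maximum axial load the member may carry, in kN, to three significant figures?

161 kN

A = 513.2 mm².
P_max = σ_allow · A = 314 · 513.2 = 161100 N = 161.1 kN.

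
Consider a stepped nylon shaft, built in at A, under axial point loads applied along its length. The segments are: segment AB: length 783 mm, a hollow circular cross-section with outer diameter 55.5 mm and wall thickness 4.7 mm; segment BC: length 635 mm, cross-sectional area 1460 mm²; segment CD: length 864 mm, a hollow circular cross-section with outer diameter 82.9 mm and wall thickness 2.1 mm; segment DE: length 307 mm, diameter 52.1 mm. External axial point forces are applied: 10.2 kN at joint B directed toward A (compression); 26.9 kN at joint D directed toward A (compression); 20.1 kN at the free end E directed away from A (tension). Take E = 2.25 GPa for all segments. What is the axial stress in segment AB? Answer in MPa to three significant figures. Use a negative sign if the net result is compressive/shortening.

Internal axial forces (sectioning from the free end, tension +): N_DE = 20.1 kN, N_CD = -6.8 kN, N_BC = -6.8 kN, N_AB = -17 kN.
A_AB = 750.1 mm².
σ_AB = N_AB/A_AB = -17000/750.1 = -22.66 MPa.

-22.7 MPa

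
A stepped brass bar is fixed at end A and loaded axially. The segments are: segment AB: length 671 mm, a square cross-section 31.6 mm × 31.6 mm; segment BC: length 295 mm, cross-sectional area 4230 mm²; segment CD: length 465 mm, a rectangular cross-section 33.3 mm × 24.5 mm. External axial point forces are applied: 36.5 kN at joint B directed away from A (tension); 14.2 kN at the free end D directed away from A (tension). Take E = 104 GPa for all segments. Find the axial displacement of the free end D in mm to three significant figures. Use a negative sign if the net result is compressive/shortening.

Internal axial forces (sectioning from the free end, tension +): N_CD = 14.2 kN, N_BC = 14.2 kN, N_AB = 50.7 kN.
A_AB = 998.6 mm².
A_CD = 815.8 mm².
δ_AB = 50700·671/(998.6·104000) = 0.3276 mm
δ_BC = 14200·295/(4230·104000) = 0.009522 mm
δ_CD = 14200·465/(815.8·104000) = 0.07782 mm
δ = Σδ_i = 0.4149 mm.

0.415 mm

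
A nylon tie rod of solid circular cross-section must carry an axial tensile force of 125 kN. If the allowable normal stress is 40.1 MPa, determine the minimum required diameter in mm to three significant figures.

Required area A ≥ P/σ_allow = 125000/40.1 = 3117 mm².
For a solid circular section, d ≥ √(4A/π) = 63 mm.

63.0 mm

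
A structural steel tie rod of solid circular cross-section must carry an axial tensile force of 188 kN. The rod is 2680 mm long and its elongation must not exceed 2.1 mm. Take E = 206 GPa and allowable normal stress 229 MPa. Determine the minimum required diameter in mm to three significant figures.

Required area A ≥ P/σ_allow = 188000/229 = 821 mm².
For a solid circular section, d ≥ √(4A/π) = 32.33 mm.
Elongation limit: A ≥ PL/(Eδ_allow) = 188000·2680/(206000·2.1) = 1165 mm² ⇒ d ≥ 38.51 mm.
The elongation limit governs.

38.5 mm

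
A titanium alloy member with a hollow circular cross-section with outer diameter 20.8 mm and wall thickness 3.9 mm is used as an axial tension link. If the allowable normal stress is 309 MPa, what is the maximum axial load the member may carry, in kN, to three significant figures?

64.0 kN

A = 207.1 mm².
P_max = σ_allow · A = 309 · 207.1 = 63980 N = 63.98 kN.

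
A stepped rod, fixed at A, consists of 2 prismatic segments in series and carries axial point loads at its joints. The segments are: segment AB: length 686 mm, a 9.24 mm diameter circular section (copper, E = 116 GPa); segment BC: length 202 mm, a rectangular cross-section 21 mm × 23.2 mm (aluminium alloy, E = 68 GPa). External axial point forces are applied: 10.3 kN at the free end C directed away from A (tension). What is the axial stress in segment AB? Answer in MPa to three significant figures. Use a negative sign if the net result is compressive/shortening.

154 MPa

Internal axial forces (sectioning from the free end, tension +): N_BC = 10.3 kN, N_AB = 10.3 kN.
A_AB = 67.06 mm².
σ_AB = N_AB/A_AB = 10300/67.06 = 153.6 MPa.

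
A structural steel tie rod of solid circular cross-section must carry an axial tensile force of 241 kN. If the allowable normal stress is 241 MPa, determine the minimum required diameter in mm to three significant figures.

35.7 mm

Required area A ≥ P/σ_allow = 241000/241 = 1000 mm².
For a solid circular section, d ≥ √(4A/π) = 35.68 mm.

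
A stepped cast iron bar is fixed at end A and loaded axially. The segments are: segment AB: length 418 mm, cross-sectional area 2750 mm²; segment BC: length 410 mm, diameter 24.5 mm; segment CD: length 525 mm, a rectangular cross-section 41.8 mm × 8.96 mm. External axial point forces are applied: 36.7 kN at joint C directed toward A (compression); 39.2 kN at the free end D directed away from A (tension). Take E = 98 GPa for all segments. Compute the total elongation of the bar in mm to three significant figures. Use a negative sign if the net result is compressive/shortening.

Internal axial forces (sectioning from the free end, tension +): N_CD = 39.2 kN, N_BC = 2.5 kN, N_AB = 2.5 kN.
A_BC = 471.4 mm².
A_CD = 374.5 mm².
δ_AB = 2500·418/(2750·98000) = 0.003878 mm
δ_BC = 2500·410/(471.4·98000) = 0.02219 mm
δ_CD = 39200·525/(374.5·98000) = 0.5607 mm
δ = Σδ_i = 0.5868 mm.

0.587 mm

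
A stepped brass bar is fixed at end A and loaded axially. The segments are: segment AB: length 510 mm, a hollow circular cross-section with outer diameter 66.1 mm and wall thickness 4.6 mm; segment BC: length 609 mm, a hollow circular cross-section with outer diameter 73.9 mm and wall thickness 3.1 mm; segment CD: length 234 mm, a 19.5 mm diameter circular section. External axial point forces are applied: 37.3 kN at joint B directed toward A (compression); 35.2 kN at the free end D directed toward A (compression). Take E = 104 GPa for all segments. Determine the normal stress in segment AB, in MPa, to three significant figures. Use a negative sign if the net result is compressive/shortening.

Internal axial forces (sectioning from the free end, tension +): N_CD = -35.2 kN, N_BC = -35.2 kN, N_AB = -72.5 kN.
A_AB = 888.8 mm².
σ_AB = N_AB/A_AB = -72500/888.8 = -81.57 MPa.

-81.6 MPa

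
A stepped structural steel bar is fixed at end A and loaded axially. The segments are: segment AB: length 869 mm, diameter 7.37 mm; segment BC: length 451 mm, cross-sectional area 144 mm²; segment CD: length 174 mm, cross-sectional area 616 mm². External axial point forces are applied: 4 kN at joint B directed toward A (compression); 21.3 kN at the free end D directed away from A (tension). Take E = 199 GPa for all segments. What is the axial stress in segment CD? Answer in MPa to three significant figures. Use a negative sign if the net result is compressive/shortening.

Internal axial forces (sectioning from the free end, tension +): N_CD = 21.3 kN, N_BC = 21.3 kN, N_AB = 17.3 kN.
σ_CD = N_CD/A_CD = 21300/616 = 34.58 MPa.

34.6 MPa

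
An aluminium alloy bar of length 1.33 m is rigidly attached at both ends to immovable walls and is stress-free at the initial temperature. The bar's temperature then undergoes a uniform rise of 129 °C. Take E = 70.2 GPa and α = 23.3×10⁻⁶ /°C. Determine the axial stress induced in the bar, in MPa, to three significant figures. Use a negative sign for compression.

Free thermal expansion αLΔT = 23.3e-6 · 1330 · 129 = 3.998 mm.
The walls impose strain ε = −(3.998)/1330 = -3.0057e-03; σ = Eε = 70200 · -3.0057e-03 = -211 MPa.

-211 MPa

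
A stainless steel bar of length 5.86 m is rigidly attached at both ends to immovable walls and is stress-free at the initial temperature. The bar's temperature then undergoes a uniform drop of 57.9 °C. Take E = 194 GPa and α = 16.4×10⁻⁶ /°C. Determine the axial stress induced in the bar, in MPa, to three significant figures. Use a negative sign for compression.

184 MPa

Free thermal expansion αLΔT = 16.4e-6 · 5860 · -57.9 = -5.564 mm.
The walls impose strain ε = −(-5.564)/5860 = 9.4956e-04; σ = Eε = 194000 · 9.4956e-04 = 184.2 MPa.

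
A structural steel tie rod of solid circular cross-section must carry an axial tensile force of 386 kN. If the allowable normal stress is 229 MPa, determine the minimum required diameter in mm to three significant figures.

Required area A ≥ P/σ_allow = 386000/229 = 1686 mm².
For a solid circular section, d ≥ √(4A/π) = 46.33 mm.

46.3 mm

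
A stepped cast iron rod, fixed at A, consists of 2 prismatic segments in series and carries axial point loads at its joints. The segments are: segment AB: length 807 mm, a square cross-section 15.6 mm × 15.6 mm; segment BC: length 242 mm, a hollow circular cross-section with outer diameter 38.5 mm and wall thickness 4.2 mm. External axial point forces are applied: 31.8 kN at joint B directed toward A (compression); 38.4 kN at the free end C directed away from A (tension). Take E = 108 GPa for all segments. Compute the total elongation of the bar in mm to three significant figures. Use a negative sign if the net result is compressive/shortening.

Internal axial forces (sectioning from the free end, tension +): N_BC = 38.4 kN, N_AB = 6.6 kN.
A_AB = 243.4 mm².
A_BC = 452.6 mm².
δ_AB = 6600·807/(243.4·108000) = 0.2026 mm
δ_BC = 38400·242/(452.6·108000) = 0.1901 mm
δ = Σδ_i = 0.3928 mm.

0.393 mm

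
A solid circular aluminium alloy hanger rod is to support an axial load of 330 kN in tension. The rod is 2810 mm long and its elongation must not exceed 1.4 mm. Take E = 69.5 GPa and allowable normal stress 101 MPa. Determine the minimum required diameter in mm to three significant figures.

110 mm

Required area A ≥ P/σ_allow = 330000/101 = 3267 mm².
For a solid circular section, d ≥ √(4A/π) = 64.5 mm.
Elongation limit: A ≥ PL/(Eδ_allow) = 330000·2810/(69500·1.4) = 9530 mm² ⇒ d ≥ 110.2 mm.
The elongation limit governs.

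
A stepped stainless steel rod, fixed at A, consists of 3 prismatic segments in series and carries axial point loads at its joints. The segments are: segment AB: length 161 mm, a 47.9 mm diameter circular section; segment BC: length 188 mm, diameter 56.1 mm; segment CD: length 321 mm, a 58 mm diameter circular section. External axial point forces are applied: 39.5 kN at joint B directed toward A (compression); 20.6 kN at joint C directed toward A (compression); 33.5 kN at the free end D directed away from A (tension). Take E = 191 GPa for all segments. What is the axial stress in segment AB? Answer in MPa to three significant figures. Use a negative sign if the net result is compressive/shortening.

Internal axial forces (sectioning from the free end, tension +): N_CD = 33.5 kN, N_BC = 12.9 kN, N_AB = -26.6 kN.
A_AB = 1802 mm².
σ_AB = N_AB/A_AB = -26600/1802 = -14.76 MPa.

-14.8 MPa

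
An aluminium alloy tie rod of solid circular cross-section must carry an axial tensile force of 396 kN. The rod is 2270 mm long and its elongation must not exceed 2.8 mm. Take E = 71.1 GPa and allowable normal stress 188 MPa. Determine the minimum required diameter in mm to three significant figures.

75.8 mm

Required area A ≥ P/σ_allow = 396000/188 = 2106 mm².
For a solid circular section, d ≥ √(4A/π) = 51.79 mm.
Elongation limit: A ≥ PL/(Eδ_allow) = 396000·2270/(71100·2.8) = 4515 mm² ⇒ d ≥ 75.82 mm.
The elongation limit governs.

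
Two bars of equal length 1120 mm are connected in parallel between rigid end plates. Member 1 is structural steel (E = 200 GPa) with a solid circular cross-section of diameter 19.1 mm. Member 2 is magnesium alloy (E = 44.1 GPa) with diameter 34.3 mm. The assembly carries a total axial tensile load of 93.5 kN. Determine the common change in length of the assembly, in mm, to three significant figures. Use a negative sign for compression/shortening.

A_1 = 286.5 mm².
A_2 = 924 mm².
Equal strain + equilibrium ⇒ each member carries load in proportion to AE: A₁E₁ = 57300000 N, A₂E₂ = 40750000 N, ΣAE = 98050000 N.
δ = PL/ΣAE = 93500·1120/98050000 = 1.068 mm.

1.07 mm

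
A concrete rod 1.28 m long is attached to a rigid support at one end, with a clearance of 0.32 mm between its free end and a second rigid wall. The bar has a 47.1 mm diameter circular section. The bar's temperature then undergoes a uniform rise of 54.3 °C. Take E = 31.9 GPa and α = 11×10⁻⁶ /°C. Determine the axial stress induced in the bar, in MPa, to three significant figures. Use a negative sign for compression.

Free thermal expansion αLΔT = 11e-6 · 1280 · 54.3 = 0.7645 mm.
The walls engage after the gap closes; constrained expansion = 0.7645 − 0.32 = 0.4445 mm.
The walls impose strain ε = −(0.4445)/1280 = -3.4730e-04; σ = Eε = 31900 · -3.4730e-04 = -11.08 MPa.

-11.1 MPa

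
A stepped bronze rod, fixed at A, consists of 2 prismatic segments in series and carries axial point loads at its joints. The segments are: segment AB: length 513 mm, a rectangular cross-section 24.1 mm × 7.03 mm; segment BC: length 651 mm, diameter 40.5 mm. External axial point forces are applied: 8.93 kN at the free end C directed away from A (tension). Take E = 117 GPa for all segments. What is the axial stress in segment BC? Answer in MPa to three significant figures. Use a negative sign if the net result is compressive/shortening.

6.93 MPa

Internal axial forces (sectioning from the free end, tension +): N_BC = 8.93 kN, N_AB = 8.93 kN.
A_BC = 1288 mm².
σ_BC = N_BC/A_BC = 8930/1288 = 6.932 MPa.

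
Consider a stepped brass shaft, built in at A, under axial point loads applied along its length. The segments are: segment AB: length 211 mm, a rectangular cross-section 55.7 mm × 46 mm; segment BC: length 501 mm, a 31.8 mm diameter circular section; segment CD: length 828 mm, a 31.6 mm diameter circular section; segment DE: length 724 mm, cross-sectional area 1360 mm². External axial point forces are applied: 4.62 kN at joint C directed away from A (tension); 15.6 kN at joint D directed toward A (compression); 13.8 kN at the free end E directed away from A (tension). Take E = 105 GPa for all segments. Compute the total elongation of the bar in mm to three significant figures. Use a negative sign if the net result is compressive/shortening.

Internal axial forces (sectioning from the free end, tension +): N_DE = 13.8 kN, N_CD = -1.8 kN, N_BC = 2.82 kN, N_AB = 2.82 kN.
A_AB = 2562 mm².
A_BC = 794.2 mm².
A_CD = 784.3 mm².
δ_AB = 2820·211/(2562·105000) = 0.002212 mm
δ_BC = 2820·501/(794.2·105000) = 0.01694 mm
δ_CD = -1800·828/(784.3·105000) = -0.0181 mm
δ_DE = 13800·724/(1360·105000) = 0.06997 mm
δ = Σδ_i = 0.07102 mm.

0.0710 mm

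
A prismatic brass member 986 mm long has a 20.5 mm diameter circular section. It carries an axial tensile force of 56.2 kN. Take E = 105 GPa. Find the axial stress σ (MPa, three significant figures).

170 MPa

A = 330.1 mm².
σ = N/A = 56200/330.1 = 170.3 MPa.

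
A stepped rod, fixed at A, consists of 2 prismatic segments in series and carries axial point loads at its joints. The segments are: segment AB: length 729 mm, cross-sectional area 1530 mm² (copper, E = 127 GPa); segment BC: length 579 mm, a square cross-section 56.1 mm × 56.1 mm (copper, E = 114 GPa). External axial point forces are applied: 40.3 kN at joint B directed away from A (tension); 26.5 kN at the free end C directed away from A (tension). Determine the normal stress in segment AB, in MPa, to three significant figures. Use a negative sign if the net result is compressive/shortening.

Internal axial forces (sectioning from the free end, tension +): N_BC = 26.5 kN, N_AB = 66.8 kN.
σ_AB = N_AB/A_AB = 66800/1530 = 43.66 MPa.

43.7 MPa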